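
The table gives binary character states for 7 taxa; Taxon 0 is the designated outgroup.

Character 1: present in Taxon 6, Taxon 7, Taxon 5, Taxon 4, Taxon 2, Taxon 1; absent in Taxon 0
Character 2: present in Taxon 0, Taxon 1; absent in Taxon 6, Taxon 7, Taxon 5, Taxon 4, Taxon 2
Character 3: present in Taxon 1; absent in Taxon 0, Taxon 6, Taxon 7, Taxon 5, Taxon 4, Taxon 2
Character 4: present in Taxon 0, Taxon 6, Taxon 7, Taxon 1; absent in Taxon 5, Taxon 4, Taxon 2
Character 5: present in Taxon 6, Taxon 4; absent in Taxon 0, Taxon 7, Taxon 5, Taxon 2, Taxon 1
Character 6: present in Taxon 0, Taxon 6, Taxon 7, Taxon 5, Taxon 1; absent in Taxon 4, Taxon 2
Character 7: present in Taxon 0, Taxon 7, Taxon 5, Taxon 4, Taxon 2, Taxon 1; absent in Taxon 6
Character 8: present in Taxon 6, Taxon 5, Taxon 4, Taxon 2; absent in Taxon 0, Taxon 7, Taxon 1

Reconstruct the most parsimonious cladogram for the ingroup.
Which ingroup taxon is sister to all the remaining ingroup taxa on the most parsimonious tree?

Character polarity is set by the outgroup: the derived state is whichever differs from the outgroup's state, so for Character 2, Character 4, Character 6, Character 7 the derived state is 'absent', and for the remaining characters it is 'present'.
All ingroup taxa share the derived state 'present' for Character 1; it defines the ingroup but does not resolve relationships within it.
Character 2 (derived state 'absent') is shared by Taxon 2, Taxon 4, Taxon 5, Taxon 6, and Taxon 7 — a synapomorphy uniting that clade.
Character 3 (derived state 'present') is unique to Taxon 1 (autapomorphy; uninformative for grouping).
Character 4: derived state 'absent' in Taxon 2, Taxon 4, and Taxon 5 only — synapomorphy for {Taxon 2, Taxon 4, Taxon 5}.
Character 5 groups Taxon 4 and Taxon 6, which is incompatible with the clades supported by the remaining characters; treating it as convergent (homoplasy) costs fewer steps than any alternative tree.
Only Taxon 2 and Taxon 4 show the derived state 'absent' for Character 6, supporting them as a clade.
Character 7 (derived state 'absent') is unique to Taxon 6 (autapomorphy; uninformative for grouping).
Character 8: derived state 'present' in Taxon 2, Taxon 4, Taxon 5, and Taxon 6 only — synapomorphy for {Taxon 2, Taxon 4, Taxon 5, Taxon 6}.
Most parsimonious ingroup topology: (((Taxon 6,(Taxon 5,(Taxon 4,Taxon 2))),Taxon 7),Taxon 1).
Taxon 1 is sister to the clade containing all other ingroup taxa, so it is the earliest-diverging (most basal) ingroup lineage.

Taxon 1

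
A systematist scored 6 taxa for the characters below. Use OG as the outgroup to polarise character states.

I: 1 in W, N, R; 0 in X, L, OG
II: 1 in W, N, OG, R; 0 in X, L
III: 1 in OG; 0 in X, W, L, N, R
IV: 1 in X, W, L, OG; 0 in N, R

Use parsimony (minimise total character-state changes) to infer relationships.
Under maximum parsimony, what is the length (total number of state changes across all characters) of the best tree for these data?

Character polarity is set by the outgroup: the derived state is whichever differs from the outgroup's state, so for II, III, IV the derived state is '0', and for the remaining characters it is '1'.
Only N, R, and W show the derived state '1' for I, supporting them as a clade.
II: derived state '0' in L and X only — synapomorphy for {L, X}.
III (derived state '0') is shared by all ingroup taxa — unites the whole ingroup.
Only N and R show the derived state '0' for IV, supporting them as a clade.
Most parsimonious ingroup topology: ((X,L),((R,N),W)).
Changes per character on this tree: I: 1; II: 1; III: 1; IV: 1.
Total = 4.

4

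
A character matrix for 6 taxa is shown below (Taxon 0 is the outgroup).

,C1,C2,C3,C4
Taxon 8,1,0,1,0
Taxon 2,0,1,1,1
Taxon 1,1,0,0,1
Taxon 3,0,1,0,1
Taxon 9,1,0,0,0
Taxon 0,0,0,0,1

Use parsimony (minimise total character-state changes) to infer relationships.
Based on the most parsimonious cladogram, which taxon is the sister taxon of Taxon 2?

Character polarity is set by the outgroup: the derived state is whichever differs from the outgroup's state, so for C4 the derived state is '0', and for the remaining characters it is '1'.
C1 (derived state '1') is shared by Taxon 1, Taxon 8, and Taxon 9 — a synapomorphy uniting that clade.
C2 (derived state '1') is shared by Taxon 2 and Taxon 3 — a synapomorphy uniting that clade.
C3 (state '1') occurs in Taxon 2 and Taxon 8 but conflicts with the nesting implied by the other characters — most parsimoniously interpreted as homoplasy.
Only Taxon 8 and Taxon 9 show the derived state '0' for C4, supporting them as a clade.
Most parsimonious ingroup topology: (((Taxon 8,Taxon 9),Taxon 1),(Taxon 2,Taxon 3)).
Taxon 2 and Taxon 3 form a cherry on this tree, so they are sister taxa.

Taxon 3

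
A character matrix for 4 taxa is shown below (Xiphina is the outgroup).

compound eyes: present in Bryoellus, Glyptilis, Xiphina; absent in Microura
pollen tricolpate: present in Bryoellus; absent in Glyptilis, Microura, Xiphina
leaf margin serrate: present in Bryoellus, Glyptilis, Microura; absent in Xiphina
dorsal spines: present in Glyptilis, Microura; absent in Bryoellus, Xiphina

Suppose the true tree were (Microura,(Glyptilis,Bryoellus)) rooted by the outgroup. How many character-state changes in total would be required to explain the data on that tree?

Map each character onto (Microura,(Glyptilis,Bryoellus)) (rooted by Xiphina) and count the minimum state changes it requires (Fitch parsimony):
compound eyes: 1; pollen tricolpate: 1; leaf margin serrate: 1; dorsal spines: 2.
Total tree length = 5.

5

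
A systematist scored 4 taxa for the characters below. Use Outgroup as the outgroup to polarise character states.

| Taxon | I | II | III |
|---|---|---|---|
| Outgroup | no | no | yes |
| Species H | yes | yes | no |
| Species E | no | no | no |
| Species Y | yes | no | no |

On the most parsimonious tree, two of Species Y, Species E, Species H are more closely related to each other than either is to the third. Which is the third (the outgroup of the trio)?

Character polarity is set by the outgroup: the derived state is whichever differs from the outgroup's state, so for III the derived state is 'no', and for the remaining characters it is 'yes'.
I (derived state 'yes') is shared by Species H and Species Y — a synapomorphy uniting that clade.
II (derived state 'yes') is unique to Species H (autapomorphy; uninformative for grouping).
All ingroup taxa share the derived state 'no' for III; it defines the ingroup but does not resolve relationships within it.
Most parsimonious ingroup topology: ((Species H,Species Y),Species E).
Species H and Species Y share a more recent common ancestor with each other than either does with Species E, so Species E is the least closely related of the three.

Species E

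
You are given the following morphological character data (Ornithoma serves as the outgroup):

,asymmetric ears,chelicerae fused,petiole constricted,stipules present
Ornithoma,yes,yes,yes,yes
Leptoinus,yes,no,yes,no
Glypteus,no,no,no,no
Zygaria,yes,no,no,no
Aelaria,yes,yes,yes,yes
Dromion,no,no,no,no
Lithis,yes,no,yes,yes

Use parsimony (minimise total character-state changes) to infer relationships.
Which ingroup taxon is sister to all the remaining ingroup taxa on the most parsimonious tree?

Aelaria

The outgroup has state 'yes' for every character, so 'no' is the derived state throughout.
asymmetric ears: derived state 'no' in Dromion and Glypteus only — synapomorphy for {Dromion, Glypteus}.
chelicerae fused: derived state 'no' in Dromion, Glypteus, Leptoinus, Lithis, and Zygaria only — synapomorphy for {Dromion, Glypteus, Leptoinus, Lithis, Zygaria}.
Only Dromion, Glypteus, and Zygaria show the derived state 'no' for petiole constricted, supporting them as a clade.
stipules present (derived state 'no') is shared by Dromion, Glypteus, Leptoinus, and Zygaria — a synapomorphy uniting that clade.
Most parsimonious ingroup topology: (((Leptoinus,((Glypteus,Dromion),Zygaria)),Lithis),Aelaria).
Aelaria is sister to the clade containing all other ingroup taxa, so it is the earliest-diverging (most basal) ingroup lineage.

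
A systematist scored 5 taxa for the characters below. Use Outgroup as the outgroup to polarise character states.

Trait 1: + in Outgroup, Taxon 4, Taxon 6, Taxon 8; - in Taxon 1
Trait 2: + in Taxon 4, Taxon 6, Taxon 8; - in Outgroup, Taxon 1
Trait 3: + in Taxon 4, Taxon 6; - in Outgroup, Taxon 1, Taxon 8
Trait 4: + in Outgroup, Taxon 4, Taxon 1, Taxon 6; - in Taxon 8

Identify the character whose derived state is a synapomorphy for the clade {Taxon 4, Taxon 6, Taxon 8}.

Trait 2

Character polarity is set by the outgroup: the derived state is whichever differs from the outgroup's state, so for Trait 1, Trait 4 the derived state is '-', and for the remaining characters it is '+'.
Trait 1 (derived state '-') is unique to Taxon 1 (autapomorphy; uninformative for grouping).
Trait 2 (derived state '+') is shared by Taxon 4, Taxon 6, and Taxon 8 — a synapomorphy uniting that clade.
Trait 3: derived state '+' in Taxon 4 and Taxon 6 only — synapomorphy for {Taxon 4, Taxon 6}.
Trait 4 (derived state '-') is unique to Taxon 8 (autapomorphy; uninformative for grouping).
Most parsimonious ingroup topology: (((Taxon 4,Taxon 6),Taxon 8),Taxon 1).
The clade {Taxon 4, Taxon 6, Taxon 8} is supported by Trait 2: its derived state '+' occurs in exactly those taxa and in no other taxon (including the outgroup).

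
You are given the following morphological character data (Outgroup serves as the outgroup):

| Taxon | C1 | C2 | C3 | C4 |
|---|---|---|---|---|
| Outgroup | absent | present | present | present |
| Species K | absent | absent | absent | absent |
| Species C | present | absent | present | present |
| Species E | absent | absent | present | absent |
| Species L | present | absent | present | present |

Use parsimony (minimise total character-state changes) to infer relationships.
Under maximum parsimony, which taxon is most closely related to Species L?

Species C

Character polarity is set by the outgroup: the derived state is whichever differs from the outgroup's state, so for C2, C3, C4 the derived state is 'absent', and for the remaining characters it is 'present'.
C1 (derived state 'present') is shared by Species C and Species L — a synapomorphy uniting that clade.
All ingroup taxa share the derived state 'absent' for C2; it defines the ingroup but does not resolve relationships within it.
C3 (derived state 'absent') is unique to Species K (autapomorphy; uninformative for grouping).
Only Species E and Species K show the derived state 'absent' for C4, supporting them as a clade.
Most parsimonious ingroup topology: ((Species K,Species E),(Species C,Species L)).
Species L and Species C form a cherry on this tree, so they are sister taxa.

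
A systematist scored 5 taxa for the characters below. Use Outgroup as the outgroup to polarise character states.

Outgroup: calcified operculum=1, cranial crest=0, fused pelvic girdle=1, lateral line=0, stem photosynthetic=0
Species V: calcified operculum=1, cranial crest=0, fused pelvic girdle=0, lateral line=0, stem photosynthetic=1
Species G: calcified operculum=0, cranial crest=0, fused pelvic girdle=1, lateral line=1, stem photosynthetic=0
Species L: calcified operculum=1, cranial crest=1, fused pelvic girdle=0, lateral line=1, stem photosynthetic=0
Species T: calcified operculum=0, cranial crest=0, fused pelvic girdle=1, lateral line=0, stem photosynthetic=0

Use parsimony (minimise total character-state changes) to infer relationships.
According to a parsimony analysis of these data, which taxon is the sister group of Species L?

Character polarity is set by the outgroup: the derived state is whichever differs from the outgroup's state, so for calcified operculum, fused pelvic girdle the derived state is '0', and for the remaining characters it is '1'.
calcified operculum: derived state '0' in Species G and Species T only — synapomorphy for {Species G, Species T}.
cranial crest (derived state '1') is unique to Species L (autapomorphy; uninformative for grouping).
fused pelvic girdle (derived state '0') is shared by Species L and Species V — a synapomorphy uniting that clade.
lateral line (state '1') occurs in Species G and Species L but conflicts with the nesting implied by the other characters — most parsimoniously interpreted as homoplasy.
stem photosynthetic: derived state '1' in Species V only — an autapomorphy, so it tells us nothing about relationships among taxa.
Most parsimonious ingroup topology: ((Species V,Species L),(Species G,Species T)).
Species L and Species V form a cherry on this tree, so they are sister taxa.

Species V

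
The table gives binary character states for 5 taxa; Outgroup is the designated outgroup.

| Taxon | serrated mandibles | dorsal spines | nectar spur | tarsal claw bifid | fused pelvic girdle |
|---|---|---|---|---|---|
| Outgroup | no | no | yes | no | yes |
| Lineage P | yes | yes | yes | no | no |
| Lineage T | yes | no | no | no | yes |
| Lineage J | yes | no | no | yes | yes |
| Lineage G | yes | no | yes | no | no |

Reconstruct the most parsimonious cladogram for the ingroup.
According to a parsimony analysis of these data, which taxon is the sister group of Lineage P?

Lineage G

Character polarity is set by the outgroup: the derived state is whichever differs from the outgroup's state, so for nectar spur, fused pelvic girdle the derived state is 'no', and for the remaining characters it is 'yes'.
serrated mandibles (derived state 'yes') is shared by all ingroup taxa — unites the whole ingroup.
dorsal spines: derived state 'yes' in Lineage P only — an autapomorphy, so it tells us nothing about relationships among taxa.
Only Lineage J and Lineage T show the derived state 'no' for nectar spur, supporting them as a clade.
tarsal claw bifid (derived state 'yes') is unique to Lineage J (autapomorphy; uninformative for grouping).
Only Lineage G and Lineage P show the derived state 'no' for fused pelvic girdle, supporting them as a clade.
Most parsimonious ingroup topology: ((Lineage P,Lineage G),(Lineage J,Lineage T)).
Lineage P and Lineage G form a cherry on this tree, so they are sister taxa.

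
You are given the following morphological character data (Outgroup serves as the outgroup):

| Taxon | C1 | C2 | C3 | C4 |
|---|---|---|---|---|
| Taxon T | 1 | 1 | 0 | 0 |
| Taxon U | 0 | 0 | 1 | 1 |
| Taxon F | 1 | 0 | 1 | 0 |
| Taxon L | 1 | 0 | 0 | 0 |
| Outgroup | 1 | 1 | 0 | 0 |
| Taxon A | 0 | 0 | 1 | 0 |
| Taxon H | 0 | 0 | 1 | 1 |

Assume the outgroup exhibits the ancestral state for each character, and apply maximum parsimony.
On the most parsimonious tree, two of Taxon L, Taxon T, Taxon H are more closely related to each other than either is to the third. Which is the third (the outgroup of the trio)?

Taxon T

Character polarity is set by the outgroup: the derived state is whichever differs from the outgroup's state, so for C1, C2 the derived state is '0', and for the remaining characters it is '1'.
C1: derived state '0' in Taxon A, Taxon H, and Taxon U only — synapomorphy for {Taxon A, Taxon H, Taxon U}.
C2 (derived state '0') is shared by Taxon A, Taxon F, Taxon H, Taxon L, and Taxon U — a synapomorphy uniting that clade.
C3: derived state '1' in Taxon A, Taxon F, Taxon H, and Taxon U only — synapomorphy for {Taxon A, Taxon F, Taxon H, Taxon U}.
C4: derived state '1' in Taxon H and Taxon U only — synapomorphy for {Taxon H, Taxon U}.
Most parsimonious ingroup topology: ((Taxon L,(((Taxon H,Taxon U),Taxon A),Taxon F)),Taxon T).
Taxon L and Taxon H share a more recent common ancestor with each other than either does with Taxon T, so Taxon T is the least closely related of the three.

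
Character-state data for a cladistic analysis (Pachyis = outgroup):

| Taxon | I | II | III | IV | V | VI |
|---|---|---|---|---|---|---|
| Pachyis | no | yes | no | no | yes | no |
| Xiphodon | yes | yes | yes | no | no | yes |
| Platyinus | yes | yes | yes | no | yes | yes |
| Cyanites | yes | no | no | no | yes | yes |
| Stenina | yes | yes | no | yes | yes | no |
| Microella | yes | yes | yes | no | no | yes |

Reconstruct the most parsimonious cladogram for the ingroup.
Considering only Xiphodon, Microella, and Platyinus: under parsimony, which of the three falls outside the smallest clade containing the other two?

Character polarity is set by the outgroup: the derived state is whichever differs from the outgroup's state, so for II, V the derived state is 'no', and for the remaining characters it is 'yes'.
All ingroup taxa share the derived state 'yes' for I; it defines the ingroup but does not resolve relationships within it.
II (derived state 'no') is unique to Cyanites (autapomorphy; uninformative for grouping).
Only Microella, Platyinus, and Xiphodon show the derived state 'yes' for III, supporting them as a clade.
IV (derived state 'yes') is unique to Stenina (autapomorphy; uninformative for grouping).
V: derived state 'no' in Microella and Xiphodon only — synapomorphy for {Microella, Xiphodon}.
VI: derived state 'yes' in Cyanites, Microella, Platyinus, and Xiphodon only — synapomorphy for {Cyanites, Microella, Platyinus, Xiphodon}.
Most parsimonious ingroup topology: ((((Xiphodon,Microella),Platyinus),Cyanites),Stenina).
Microella and Xiphodon share a more recent common ancestor with each other than either does with Platyinus, so Platyinus is the least closely related of the three.

Platyinus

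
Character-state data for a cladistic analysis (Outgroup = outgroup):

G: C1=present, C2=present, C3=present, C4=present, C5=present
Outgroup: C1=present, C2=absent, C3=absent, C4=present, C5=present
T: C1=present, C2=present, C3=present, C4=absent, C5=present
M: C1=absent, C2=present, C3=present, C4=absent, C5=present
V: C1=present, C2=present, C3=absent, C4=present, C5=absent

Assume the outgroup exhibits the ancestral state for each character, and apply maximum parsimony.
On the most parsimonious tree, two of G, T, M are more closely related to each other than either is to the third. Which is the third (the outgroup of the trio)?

Character polarity is set by the outgroup: the derived state is whichever differs from the outgroup's state, so for C1, C4, C5 the derived state is 'absent', and for the remaining characters it is 'present'.
C1: derived state 'absent' in M only — an autapomorphy, so it tells us nothing about relationships among taxa.
All ingroup taxa share the derived state 'present' for C2; it defines the ingroup but does not resolve relationships within it.
C3 (derived state 'present') is shared by G, M, and T — a synapomorphy uniting that clade.
C4 (derived state 'absent') is shared by M and T — a synapomorphy uniting that clade.
C5: derived state 'absent' in V only — an autapomorphy, so it tells us nothing about relationships among taxa.
Most parsimonious ingroup topology: (((T,M),G),V).
T and M share a more recent common ancestor with each other than either does with G, so G is the least closely related of the three.

G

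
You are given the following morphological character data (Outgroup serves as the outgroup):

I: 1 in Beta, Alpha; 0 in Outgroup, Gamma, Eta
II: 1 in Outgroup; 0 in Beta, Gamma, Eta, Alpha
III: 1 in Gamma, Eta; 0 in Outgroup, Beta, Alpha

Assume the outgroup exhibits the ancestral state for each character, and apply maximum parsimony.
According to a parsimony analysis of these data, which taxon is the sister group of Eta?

Character polarity is set by the outgroup: the derived state is whichever differs from the outgroup's state, so for II the derived state is '0', and for the remaining characters it is '1'.
Only Alpha and Beta show the derived state '1' for I, supporting them as a clade.
II (derived state '0') is shared by all ingroup taxa — unites the whole ingroup.
Only Eta and Gamma show the derived state '1' for III, supporting them as a clade.
Most parsimonious ingroup topology: ((Beta,Alpha),(Gamma,Eta)).
Eta and Gamma form a cherry on this tree, so they are sister taxa.

Gamma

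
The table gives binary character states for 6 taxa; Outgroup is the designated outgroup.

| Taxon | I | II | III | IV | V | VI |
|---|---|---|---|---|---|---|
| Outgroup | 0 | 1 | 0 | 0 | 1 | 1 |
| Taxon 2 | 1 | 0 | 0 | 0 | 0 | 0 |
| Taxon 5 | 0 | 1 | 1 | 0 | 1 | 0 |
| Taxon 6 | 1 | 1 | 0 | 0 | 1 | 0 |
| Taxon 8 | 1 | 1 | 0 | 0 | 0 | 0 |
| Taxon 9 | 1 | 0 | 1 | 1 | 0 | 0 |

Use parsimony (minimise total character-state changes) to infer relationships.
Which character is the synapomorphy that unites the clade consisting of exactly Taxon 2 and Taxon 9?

II

Character polarity is set by the outgroup: the derived state is whichever differs from the outgroup's state, so for II, V, VI the derived state is '0', and for the remaining characters it is '1'.
Only Taxon 2, Taxon 6, Taxon 8, and Taxon 9 show the derived state '1' for I, supporting them as a clade.
II (derived state '0') is shared by Taxon 2 and Taxon 9 — a synapomorphy uniting that clade.
III groups Taxon 5 and Taxon 9, which is incompatible with the clades supported by the remaining characters; treating it as convergent (homoplasy) costs fewer steps than any alternative tree.
IV: derived state '1' in Taxon 9 only — an autapomorphy, so it tells us nothing about relationships among taxa.
V: derived state '0' in Taxon 2, Taxon 8, and Taxon 9 only — synapomorphy for {Taxon 2, Taxon 8, Taxon 9}.
VI (derived state '0') is shared by all ingroup taxa — unites the whole ingroup.
Most parsimonious ingroup topology: ((((Taxon 2,Taxon 9),Taxon 8),Taxon 6),Taxon 5).
The clade {Taxon 2, Taxon 9} is supported by II: its derived state '0' occurs in exactly those taxa and in no other taxon (including the outgroup).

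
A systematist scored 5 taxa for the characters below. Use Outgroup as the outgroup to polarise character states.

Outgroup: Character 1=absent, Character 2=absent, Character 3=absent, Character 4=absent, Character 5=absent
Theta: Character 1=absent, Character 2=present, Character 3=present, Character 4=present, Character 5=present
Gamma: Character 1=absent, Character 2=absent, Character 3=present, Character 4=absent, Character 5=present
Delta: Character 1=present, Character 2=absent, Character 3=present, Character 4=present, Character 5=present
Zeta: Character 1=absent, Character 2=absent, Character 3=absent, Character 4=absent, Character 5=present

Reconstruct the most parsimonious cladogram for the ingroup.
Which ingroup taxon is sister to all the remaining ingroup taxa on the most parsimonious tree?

The outgroup has state 'absent' for every character, so 'present' is the derived state throughout.
Character 1 (derived state 'present') is unique to Delta (autapomorphy; uninformative for grouping).
Character 2: derived state 'present' in Theta only — an autapomorphy, so it tells us nothing about relationships among taxa.
Character 3 (derived state 'present') is shared by Delta, Gamma, and Theta — a synapomorphy uniting that clade.
Only Delta and Theta show the derived state 'present' for Character 4, supporting them as a clade.
Character 5 (derived state 'present') is shared by all ingroup taxa — unites the whole ingroup.
Most parsimonious ingroup topology: (Zeta,((Theta,Delta),Gamma)).
Zeta is sister to the clade containing all other ingroup taxa, so it is the earliest-diverging (most basal) ingroup lineage.

Zeta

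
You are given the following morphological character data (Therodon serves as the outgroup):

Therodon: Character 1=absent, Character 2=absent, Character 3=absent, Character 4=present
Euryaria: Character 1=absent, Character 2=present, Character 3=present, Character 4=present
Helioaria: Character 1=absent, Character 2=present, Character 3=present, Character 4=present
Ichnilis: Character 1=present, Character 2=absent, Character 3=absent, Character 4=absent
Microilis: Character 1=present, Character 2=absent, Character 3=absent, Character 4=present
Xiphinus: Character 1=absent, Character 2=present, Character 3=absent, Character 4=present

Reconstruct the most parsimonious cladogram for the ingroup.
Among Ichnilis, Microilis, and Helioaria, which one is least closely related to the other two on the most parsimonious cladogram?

Helioaria

Character polarity is set by the outgroup: the derived state is whichever differs from the outgroup's state, so for Character 4 the derived state is 'absent', and for the remaining characters it is 'present'.
Character 1: derived state 'present' in Ichnilis and Microilis only — synapomorphy for {Ichnilis, Microilis}.
Character 2 (derived state 'present') is shared by Euryaria, Helioaria, and Xiphinus — a synapomorphy uniting that clade.
Only Euryaria and Helioaria show the derived state 'present' for Character 3, supporting them as a clade.
Character 4 (derived state 'absent') is unique to Ichnilis (autapomorphy; uninformative for grouping).
Most parsimonious ingroup topology: (((Euryaria,Helioaria),Xiphinus),(Ichnilis,Microilis)).
Ichnilis and Microilis share a more recent common ancestor with each other than either does with Helioaria, so Helioaria is the least closely related of the three.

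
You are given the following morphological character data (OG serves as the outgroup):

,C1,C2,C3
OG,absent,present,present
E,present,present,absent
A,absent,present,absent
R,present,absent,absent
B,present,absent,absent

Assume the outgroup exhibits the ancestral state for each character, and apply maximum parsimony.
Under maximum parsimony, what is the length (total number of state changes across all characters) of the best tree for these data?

Character polarity is set by the outgroup: the derived state is whichever differs from the outgroup's state, so for C2, C3 the derived state is 'absent', and for the remaining characters it is 'present'.
C1 (derived state 'present') is shared by B, E, and R — a synapomorphy uniting that clade.
C2 (derived state 'absent') is shared by B and R — a synapomorphy uniting that clade.
C3 (derived state 'absent') is shared by all ingroup taxa — unites the whole ingroup.
Most parsimonious ingroup topology: ((E,(R,B)),A).
Changes per character on this tree: C1: 1; C2: 1; C3: 1.
Total = 3.

3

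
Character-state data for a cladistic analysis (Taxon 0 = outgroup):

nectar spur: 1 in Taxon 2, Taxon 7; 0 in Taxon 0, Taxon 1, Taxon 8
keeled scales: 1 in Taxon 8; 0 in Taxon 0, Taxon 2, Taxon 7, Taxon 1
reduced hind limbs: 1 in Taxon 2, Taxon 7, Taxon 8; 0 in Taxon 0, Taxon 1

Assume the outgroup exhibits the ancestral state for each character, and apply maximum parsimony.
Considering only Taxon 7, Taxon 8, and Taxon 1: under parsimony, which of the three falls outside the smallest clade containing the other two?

The outgroup has state '0' for every character, so '1' is the derived state throughout.
nectar spur (derived state '1') is shared by Taxon 2 and Taxon 7 — a synapomorphy uniting that clade.
keeled scales (derived state '1') is unique to Taxon 8 (autapomorphy; uninformative for grouping).
reduced hind limbs (derived state '1') is shared by Taxon 2, Taxon 7, and Taxon 8 — a synapomorphy uniting that clade.
Most parsimonious ingroup topology: (((Taxon 2,Taxon 7),Taxon 8),Taxon 1).
Taxon 7 and Taxon 8 share a more recent common ancestor with each other than either does with Taxon 1, so Taxon 1 is the least closely related of the three.

Taxon 1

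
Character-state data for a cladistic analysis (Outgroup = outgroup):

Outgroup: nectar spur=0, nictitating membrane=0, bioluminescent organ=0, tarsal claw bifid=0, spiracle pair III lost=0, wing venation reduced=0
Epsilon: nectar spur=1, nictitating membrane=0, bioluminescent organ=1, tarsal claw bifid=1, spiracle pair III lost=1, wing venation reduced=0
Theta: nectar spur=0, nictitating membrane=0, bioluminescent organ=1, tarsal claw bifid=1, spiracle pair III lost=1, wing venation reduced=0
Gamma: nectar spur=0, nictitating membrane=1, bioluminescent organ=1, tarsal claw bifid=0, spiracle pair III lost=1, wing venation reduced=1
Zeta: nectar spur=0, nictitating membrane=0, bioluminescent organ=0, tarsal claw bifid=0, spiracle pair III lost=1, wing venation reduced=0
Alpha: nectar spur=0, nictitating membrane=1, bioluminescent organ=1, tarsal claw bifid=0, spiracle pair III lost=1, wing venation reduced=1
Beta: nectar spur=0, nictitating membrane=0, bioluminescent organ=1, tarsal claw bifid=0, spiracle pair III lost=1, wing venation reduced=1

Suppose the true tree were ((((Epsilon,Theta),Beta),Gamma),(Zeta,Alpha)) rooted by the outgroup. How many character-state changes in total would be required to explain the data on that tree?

Map each character onto ((((Epsilon,Theta),Beta),Gamma),(Zeta,Alpha)) (rooted by Outgroup) and count the minimum state changes it requires (Fitch parsimony):
nectar spur: 1; nictitating membrane: 2; bioluminescent organ: 2; tarsal claw bifid: 1; spiracle pair III lost: 1; wing venation reduced: 3.
Total tree length = 10.

10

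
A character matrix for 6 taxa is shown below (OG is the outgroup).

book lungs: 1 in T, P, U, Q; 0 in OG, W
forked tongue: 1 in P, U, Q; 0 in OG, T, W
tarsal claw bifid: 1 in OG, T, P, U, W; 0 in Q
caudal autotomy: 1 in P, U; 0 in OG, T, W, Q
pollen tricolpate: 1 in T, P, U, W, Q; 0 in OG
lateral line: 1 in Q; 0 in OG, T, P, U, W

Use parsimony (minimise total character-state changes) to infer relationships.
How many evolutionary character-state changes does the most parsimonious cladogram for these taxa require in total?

6

Character polarity is set by the outgroup: the derived state is whichever differs from the outgroup's state, so for tarsal claw bifid the derived state is '0', and for the remaining characters it is '1'.
Only P, Q, T, and U show the derived state '1' for book lungs, supporting them as a clade.
Only P, Q, and U show the derived state '1' for forked tongue, supporting them as a clade.
tarsal claw bifid: derived state '0' in Q only — an autapomorphy, so it tells us nothing about relationships among taxa.
caudal autotomy (derived state '1') is shared by P and U — a synapomorphy uniting that clade.
All ingroup taxa share the derived state '1' for pollen tricolpate; it defines the ingroup but does not resolve relationships within it.
lateral line (derived state '1') is unique to Q (autapomorphy; uninformative for grouping).
Most parsimonious ingroup topology: ((T,((P,U),Q)),W).
Changes per character on this tree: book lungs: 1; forked tongue: 1; tarsal claw bifid: 1; caudal autotomy: 1; pollen tricolpate: 1; lateral line: 1.
Total = 6.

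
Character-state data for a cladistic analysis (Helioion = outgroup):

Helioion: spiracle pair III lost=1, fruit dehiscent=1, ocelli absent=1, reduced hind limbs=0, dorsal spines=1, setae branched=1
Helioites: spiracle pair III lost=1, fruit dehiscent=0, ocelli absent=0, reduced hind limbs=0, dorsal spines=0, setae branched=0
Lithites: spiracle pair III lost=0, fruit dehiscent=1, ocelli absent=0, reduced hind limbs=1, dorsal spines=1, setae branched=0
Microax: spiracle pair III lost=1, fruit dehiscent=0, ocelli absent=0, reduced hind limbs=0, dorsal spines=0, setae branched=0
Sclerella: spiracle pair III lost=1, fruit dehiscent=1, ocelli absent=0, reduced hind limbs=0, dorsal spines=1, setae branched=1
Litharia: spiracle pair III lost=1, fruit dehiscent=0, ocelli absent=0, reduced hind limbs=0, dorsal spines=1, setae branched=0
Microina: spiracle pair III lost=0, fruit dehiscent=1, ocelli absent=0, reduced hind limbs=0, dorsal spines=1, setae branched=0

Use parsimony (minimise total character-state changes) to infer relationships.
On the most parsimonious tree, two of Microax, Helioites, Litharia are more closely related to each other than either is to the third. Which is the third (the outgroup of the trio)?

Character polarity is set by the outgroup: the derived state is whichever differs from the outgroup's state, so for spiracle pair III lost, fruit dehiscent, ocelli absent, dorsal spines, setae branched the derived state is '0', and for the remaining characters it is '1'.
spiracle pair III lost: derived state '0' in Lithites and Microina only — synapomorphy for {Lithites, Microina}.
Only Helioites, Litharia, and Microax show the derived state '0' for fruit dehiscent, supporting them as a clade.
ocelli absent (derived state '0') is shared by all ingroup taxa — unites the whole ingroup.
reduced hind limbs: derived state '1' in Lithites only — an autapomorphy, so it tells us nothing about relationships among taxa.
Only Helioites and Microax show the derived state '0' for dorsal spines, supporting them as a clade.
setae branched (derived state '0') is shared by Helioites, Litharia, Lithites, Microax, and Microina — a synapomorphy uniting that clade.
Most parsimonious ingroup topology: ((((Helioites,Microax),Litharia),(Lithites,Microina)),Sclerella).
Helioites and Microax share a more recent common ancestor with each other than either does with Litharia, so Litharia is the least closely related of the three.

Litharia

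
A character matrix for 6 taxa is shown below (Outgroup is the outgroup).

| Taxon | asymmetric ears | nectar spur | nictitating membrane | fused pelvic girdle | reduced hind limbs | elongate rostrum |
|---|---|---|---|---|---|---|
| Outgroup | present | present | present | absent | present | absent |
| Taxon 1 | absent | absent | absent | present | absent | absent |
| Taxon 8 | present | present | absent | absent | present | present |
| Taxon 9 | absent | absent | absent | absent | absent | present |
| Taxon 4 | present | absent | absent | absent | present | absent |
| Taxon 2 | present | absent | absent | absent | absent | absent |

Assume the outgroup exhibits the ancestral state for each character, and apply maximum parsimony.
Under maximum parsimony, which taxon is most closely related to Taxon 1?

Character polarity is set by the outgroup: the derived state is whichever differs from the outgroup's state, so for asymmetric ears, nectar spur, nictitating membrane, reduced hind limbs the derived state is 'absent', and for the remaining characters it is 'present'.
asymmetric ears (derived state 'absent') is shared by Taxon 1 and Taxon 9 — a synapomorphy uniting that clade.
nectar spur (derived state 'absent') is shared by Taxon 1, Taxon 2, Taxon 4, and Taxon 9 — a synapomorphy uniting that clade.
nictitating membrane (derived state 'absent') is shared by all ingroup taxa — unites the whole ingroup.
fused pelvic girdle (derived state 'present') is unique to Taxon 1 (autapomorphy; uninformative for grouping).
Only Taxon 1, Taxon 2, and Taxon 9 show the derived state 'absent' for reduced hind limbs, supporting them as a clade.
elongate rostrum groups Taxon 8 and Taxon 9, which is incompatible with the clades supported by the remaining characters; treating it as convergent (homoplasy) costs fewer steps than any alternative tree.
Most parsimonious ingroup topology: ((((Taxon 1,Taxon 9),Taxon 2),Taxon 4),Taxon 8).
Taxon 1 and Taxon 9 form a cherry on this tree, so they are sister taxa.

Taxon 9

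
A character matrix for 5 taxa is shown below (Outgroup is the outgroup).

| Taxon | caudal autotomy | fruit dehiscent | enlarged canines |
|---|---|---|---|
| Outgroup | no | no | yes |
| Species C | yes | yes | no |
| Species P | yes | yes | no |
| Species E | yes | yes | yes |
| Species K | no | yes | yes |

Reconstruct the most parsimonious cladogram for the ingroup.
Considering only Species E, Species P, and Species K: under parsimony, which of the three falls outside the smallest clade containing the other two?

Character polarity is set by the outgroup: the derived state is whichever differs from the outgroup's state, so for enlarged canines the derived state is 'no', and for the remaining characters it is 'yes'.
Only Species C, Species E, and Species P show the derived state 'yes' for caudal autotomy, supporting them as a clade.
All ingroup taxa share the derived state 'yes' for fruit dehiscent; it defines the ingroup but does not resolve relationships within it.
enlarged canines: derived state 'no' in Species C and Species P only — synapomorphy for {Species C, Species P}.
Most parsimonious ingroup topology: (((Species C,Species P),Species E),Species K).
Species E and Species P share a more recent common ancestor with each other than either does with Species K, so Species K is the least closely related of the three.

Species K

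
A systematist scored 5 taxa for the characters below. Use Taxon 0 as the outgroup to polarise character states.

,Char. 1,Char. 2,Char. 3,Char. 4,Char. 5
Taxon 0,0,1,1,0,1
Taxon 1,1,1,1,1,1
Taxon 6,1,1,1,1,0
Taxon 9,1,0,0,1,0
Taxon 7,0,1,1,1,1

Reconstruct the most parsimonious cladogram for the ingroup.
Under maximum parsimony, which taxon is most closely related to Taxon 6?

Taxon 9

Character polarity is set by the outgroup: the derived state is whichever differs from the outgroup's state, so for Char. 2, Char. 3, Char. 5 the derived state is '0', and for the remaining characters it is '1'.
Char. 1 (derived state '1') is shared by Taxon 1, Taxon 6, and Taxon 9 — a synapomorphy uniting that clade.
Char. 2 (derived state '0') is unique to Taxon 9 (autapomorphy; uninformative for grouping).
Char. 3 (derived state '0') is unique to Taxon 9 (autapomorphy; uninformative for grouping).
All ingroup taxa share the derived state '1' for Char. 4; it defines the ingroup but does not resolve relationships within it.
Char. 5: derived state '0' in Taxon 6 and Taxon 9 only — synapomorphy for {Taxon 6, Taxon 9}.
Most parsimonious ingroup topology: ((Taxon 1,(Taxon 6,Taxon 9)),Taxon 7).
Taxon 6 and Taxon 9 form a cherry on this tree, so they are sister taxa.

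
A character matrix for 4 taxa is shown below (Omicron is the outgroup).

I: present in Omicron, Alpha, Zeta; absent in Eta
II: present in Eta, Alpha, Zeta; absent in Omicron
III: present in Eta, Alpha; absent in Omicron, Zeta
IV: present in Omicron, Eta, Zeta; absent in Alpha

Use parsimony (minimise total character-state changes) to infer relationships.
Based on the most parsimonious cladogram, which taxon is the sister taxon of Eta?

Alpha

Character polarity is set by the outgroup: the derived state is whichever differs from the outgroup's state, so for I, IV the derived state is 'absent', and for the remaining characters it is 'present'.
I (derived state 'absent') is unique to Eta (autapomorphy; uninformative for grouping).
II (derived state 'present') is shared by all ingroup taxa — unites the whole ingroup.
III: derived state 'present' in Alpha and Eta only — synapomorphy for {Alpha, Eta}.
IV (derived state 'absent') is unique to Alpha (autapomorphy; uninformative for grouping).
Most parsimonious ingroup topology: ((Eta,Alpha),Zeta).
Eta and Alpha form a cherry on this tree, so they are sister taxa.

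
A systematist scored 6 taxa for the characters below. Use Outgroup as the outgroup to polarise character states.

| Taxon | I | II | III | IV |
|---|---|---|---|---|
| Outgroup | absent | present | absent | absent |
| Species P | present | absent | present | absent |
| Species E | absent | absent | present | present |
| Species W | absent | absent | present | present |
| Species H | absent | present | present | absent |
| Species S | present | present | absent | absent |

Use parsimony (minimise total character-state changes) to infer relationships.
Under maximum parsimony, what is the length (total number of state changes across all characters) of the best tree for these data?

5

Character polarity is set by the outgroup: the derived state is whichever differs from the outgroup's state, so for II the derived state is 'absent', and for the remaining characters it is 'present'.
I (state 'present') occurs in Species P and Species S but conflicts with the nesting implied by the other characters — most parsimoniously interpreted as homoplasy.
II (derived state 'absent') is shared by Species E, Species P, and Species W — a synapomorphy uniting that clade.
III: derived state 'present' in Species E, Species H, Species P, and Species W only — synapomorphy for {Species E, Species H, Species P, Species W}.
IV: derived state 'present' in Species E and Species W only — synapomorphy for {Species E, Species W}.
Most parsimonious ingroup topology: (((Species P,(Species E,Species W)),Species H),Species S).
Changes per character on this tree: I: 2; II: 1; III: 1; IV: 1.
Total = 5.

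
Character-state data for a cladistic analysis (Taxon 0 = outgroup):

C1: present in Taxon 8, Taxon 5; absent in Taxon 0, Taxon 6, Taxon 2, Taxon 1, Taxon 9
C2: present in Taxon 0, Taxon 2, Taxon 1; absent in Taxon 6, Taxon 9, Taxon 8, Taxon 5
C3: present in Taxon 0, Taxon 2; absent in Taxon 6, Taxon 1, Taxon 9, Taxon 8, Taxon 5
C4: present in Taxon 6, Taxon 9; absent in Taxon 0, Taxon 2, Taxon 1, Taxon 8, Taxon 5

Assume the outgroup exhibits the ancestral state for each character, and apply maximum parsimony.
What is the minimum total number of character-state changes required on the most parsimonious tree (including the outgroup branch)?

4

Character polarity is set by the outgroup: the derived state is whichever differs from the outgroup's state, so for C2, C3 the derived state is 'absent', and for the remaining characters it is 'present'.
C1: derived state 'present' in Taxon 5 and Taxon 8 only — synapomorphy for {Taxon 5, Taxon 8}.
Only Taxon 5, Taxon 6, Taxon 8, and Taxon 9 show the derived state 'absent' for C2, supporting them as a clade.
C3 (derived state 'absent') is shared by Taxon 1, Taxon 5, Taxon 6, Taxon 8, and Taxon 9 — a synapomorphy uniting that clade.
C4 (derived state 'present') is shared by Taxon 6 and Taxon 9 — a synapomorphy uniting that clade.
Most parsimonious ingroup topology: ((((Taxon 6,Taxon 9),(Taxon 8,Taxon 5)),Taxon 1),Taxon 2).
Changes per character on this tree: C1: 1; C2: 1; C3: 1; C4: 1.
Total = 4.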